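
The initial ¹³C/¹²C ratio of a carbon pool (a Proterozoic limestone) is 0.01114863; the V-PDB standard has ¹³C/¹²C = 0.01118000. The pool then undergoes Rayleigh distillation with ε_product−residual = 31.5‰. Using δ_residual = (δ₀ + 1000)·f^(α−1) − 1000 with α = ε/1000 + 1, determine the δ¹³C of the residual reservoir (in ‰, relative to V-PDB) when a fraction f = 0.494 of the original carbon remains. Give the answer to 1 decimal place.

-24.7‰

δ₀ = (0.01114863/0.01118000 − 1)×1000 = (0.997194 − 1)×1000 = -2.806‰
α − 1 = ε/1000 = 0.0315
f^(α−1) = 0.494^(0.0315) = 0.978031
δ_res = (-2.806 + 1000) × 0.978031 − 1000 = 975.286 − 1000 = -24.71‰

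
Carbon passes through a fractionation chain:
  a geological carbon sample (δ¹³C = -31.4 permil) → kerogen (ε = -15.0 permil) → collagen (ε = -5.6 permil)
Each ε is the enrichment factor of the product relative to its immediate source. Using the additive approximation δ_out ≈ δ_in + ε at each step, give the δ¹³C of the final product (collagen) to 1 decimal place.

-52.0 permil

step 1: δ ≈ -31.4 + (-15.0) = -46.4 permil
step 2: δ ≈ -46.4 + (-5.6) = -52.0 permil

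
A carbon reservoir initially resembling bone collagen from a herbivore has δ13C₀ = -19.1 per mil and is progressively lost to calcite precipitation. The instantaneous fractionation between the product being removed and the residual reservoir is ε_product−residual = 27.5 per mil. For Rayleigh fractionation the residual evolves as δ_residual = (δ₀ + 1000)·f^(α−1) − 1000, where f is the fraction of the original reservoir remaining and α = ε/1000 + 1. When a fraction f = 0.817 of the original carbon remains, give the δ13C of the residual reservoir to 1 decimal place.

-24.5 per mil

Rayleigh residual: δ_res = (δ₀ + 1000)·f^(α−1) − 1000
α = ε/1000 + 1 = 1.02750, so α − 1 = 0.02750
f^(α−1) = 0.817^(0.02750) = 0.994457
δ_res = (-19.1 + 1000) × 0.994457 − 1000 = 975.463 − 1000 = -24.54 per mil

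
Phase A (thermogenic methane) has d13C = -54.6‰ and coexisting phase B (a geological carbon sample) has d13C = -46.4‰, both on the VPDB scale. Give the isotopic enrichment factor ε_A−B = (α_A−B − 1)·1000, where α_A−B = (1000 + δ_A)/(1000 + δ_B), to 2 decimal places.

-8.60‰

α_A−B = (1000 + -54.6) / (1000 + -46.4) = 945.4 / 953.6 = 0.991401
ε_A−B = (0.991401 − 1) × 1000 = -8.599‰
(The approximation ε ≈ δ_A − δ_B would give -8.2‰.)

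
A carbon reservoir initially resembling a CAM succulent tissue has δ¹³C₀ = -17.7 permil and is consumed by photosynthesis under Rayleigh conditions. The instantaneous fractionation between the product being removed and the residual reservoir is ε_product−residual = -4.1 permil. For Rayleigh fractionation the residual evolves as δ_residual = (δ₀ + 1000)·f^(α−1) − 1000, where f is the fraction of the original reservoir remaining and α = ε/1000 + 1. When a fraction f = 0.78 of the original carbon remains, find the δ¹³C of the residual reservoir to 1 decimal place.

-16.7 permil

Rayleigh residual: δ_res = (δ₀ + 1000)·f^(α−1) − 1000
α = ε/1000 + 1 = 0.99590, so α − 1 = -0.00410
f^(α−1) = 0.78^(-0.00410) = 1.001019
δ_res = (-17.7 + 1000) × 1.001019 − 1000 = 983.301 − 1000 = -16.70 permil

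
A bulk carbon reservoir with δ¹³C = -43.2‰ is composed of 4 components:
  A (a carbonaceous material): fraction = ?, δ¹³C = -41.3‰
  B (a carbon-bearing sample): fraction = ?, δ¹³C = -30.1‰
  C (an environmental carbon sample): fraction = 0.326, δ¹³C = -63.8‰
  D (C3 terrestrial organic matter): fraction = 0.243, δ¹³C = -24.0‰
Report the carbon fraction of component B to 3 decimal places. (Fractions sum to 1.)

0.110

Let f_B and f_A be the unknown fractions; fractions sum to 1 so f_B + f_A = 0.431.
Mass balance: Σ fᵢ·δᵢ = δ_bulk ⇒ f_B·(-30.1) + f_A·(-41.3) = -43.2 − (-26.631) = -16.569
Substitute f_A = 0.431 − f_B:
f_B·(-30.1 − -41.3) = -16.569 − 0.431×(-41.3) = 1.231
f_B = 1.231 / 11.2 = 0.1099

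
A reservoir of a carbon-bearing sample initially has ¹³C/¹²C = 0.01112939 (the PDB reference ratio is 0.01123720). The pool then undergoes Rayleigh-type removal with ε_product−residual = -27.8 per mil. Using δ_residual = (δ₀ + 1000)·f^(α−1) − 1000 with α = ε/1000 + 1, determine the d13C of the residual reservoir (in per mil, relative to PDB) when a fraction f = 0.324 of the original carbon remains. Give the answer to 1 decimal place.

21.9 per mil

δ₀ = (0.01112939/0.01123720 − 1)×1000 = (0.990406 − 1)×1000 = -9.594 per mil
α − 1 = ε/1000 = -0.0278
f^(α−1) = 0.324^(-0.0278) = 1.031827
δ_res = (-9.594 + 1000) × 1.031827 − 1000 = 1021.928 − 1000 = 21.93 per mil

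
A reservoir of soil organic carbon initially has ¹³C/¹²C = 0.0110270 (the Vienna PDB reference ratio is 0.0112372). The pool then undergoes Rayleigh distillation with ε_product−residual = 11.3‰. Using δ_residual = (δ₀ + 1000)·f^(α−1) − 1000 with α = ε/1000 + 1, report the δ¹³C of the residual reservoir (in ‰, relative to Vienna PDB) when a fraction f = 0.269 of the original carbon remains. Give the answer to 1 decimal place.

δ₀ = (0.0110270/0.0112372 − 1)×1000 = (0.981294 − 1)×1000 = -18.706‰
α − 1 = ε/1000 = 0.0113
f^(α−1) = 0.269^(0.0113) = 0.985272
δ_res = (-18.706 + 1000) × 0.985272 − 1000 = 966.842 − 1000 = -33.16‰

-33.2‰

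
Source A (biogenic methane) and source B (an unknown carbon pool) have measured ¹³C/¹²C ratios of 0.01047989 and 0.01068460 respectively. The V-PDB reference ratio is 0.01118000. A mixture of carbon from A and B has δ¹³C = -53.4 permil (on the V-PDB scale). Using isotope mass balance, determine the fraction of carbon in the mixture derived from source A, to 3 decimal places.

0.496

δ_A = (0.01047989/0.01118000 − 1)×1000 = (0.937378 − 1)×1000 = -62.622 permil
δ_B = (0.01068460/0.01118000 − 1)×1000 = (0.955689 − 1)×1000 = -44.311 permil
f_A = (δ_mix − δ_B)/(δ_A − δ_B) = (-53.4 − (-44.311))/(-62.622 − (-44.311))
f_A = -9.089 / -18.310 = 0.4964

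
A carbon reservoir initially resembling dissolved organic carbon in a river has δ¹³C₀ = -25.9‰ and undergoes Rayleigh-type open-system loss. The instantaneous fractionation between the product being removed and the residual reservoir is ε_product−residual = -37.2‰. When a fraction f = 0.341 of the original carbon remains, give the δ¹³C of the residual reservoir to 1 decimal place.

13.9‰

Rayleigh residual: δ_res = (δ₀ + 1000)·f^(α−1) − 1000
α = ε/1000 + 1 = 0.96280, so α − 1 = -0.03720
f^(α−1) = 0.341^(-0.03720) = 1.040834
δ_res = (-25.9 + 1000) × 1.040834 − 1000 = 1013.877 − 1000 = 13.88‰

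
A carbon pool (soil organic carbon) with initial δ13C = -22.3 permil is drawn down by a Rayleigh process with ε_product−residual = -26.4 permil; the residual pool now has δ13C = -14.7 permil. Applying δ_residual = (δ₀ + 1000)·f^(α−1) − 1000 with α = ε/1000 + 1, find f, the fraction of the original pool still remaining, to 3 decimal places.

α − 1 = ε/1000 = -0.0264
(δ_res + 1000)/(δ₀ + 1000) = (-14.7 + 1000)/(-22.3 + 1000) = 985.3/977.7 = 1.007773
f = 1.007773^(1/-0.0264) = exp(ln(1.007773)/-0.0264) = exp(0.00774/-0.0264)
f = exp(-0.2933) = 0.7458

0.746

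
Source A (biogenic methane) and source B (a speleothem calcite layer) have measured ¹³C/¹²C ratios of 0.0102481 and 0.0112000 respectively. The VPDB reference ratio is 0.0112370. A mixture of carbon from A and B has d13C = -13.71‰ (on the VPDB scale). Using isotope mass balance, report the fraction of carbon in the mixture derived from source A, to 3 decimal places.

0.123

δ_A = (0.0102481/0.0112370 − 1)×1000 = (0.911996 − 1)×1000 = -88.004‰
δ_B = (0.0112000/0.0112370 − 1)×1000 = (0.996707 − 1)×1000 = -3.293‰
f_A = (δ_mix − δ_B)/(δ_A − δ_B) = (-13.71 − (-3.293))/(-88.004 − (-3.293))
f_A = -10.417 / -84.711 = 0.1230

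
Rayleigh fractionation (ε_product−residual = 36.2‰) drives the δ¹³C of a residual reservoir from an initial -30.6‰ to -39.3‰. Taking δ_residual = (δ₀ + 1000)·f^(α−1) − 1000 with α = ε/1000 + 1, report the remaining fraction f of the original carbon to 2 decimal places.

α − 1 = ε/1000 = 0.0362
(δ_res + 1000)/(δ₀ + 1000) = (-39.3 + 1000)/(-30.6 + 1000) = 960.7/969.4 = 0.991025
f = 0.991025^(1/0.0362) = exp(ln(0.991025)/0.0362) = exp(-0.00902/0.0362)
f = exp(-0.2490) = 0.7796

0.78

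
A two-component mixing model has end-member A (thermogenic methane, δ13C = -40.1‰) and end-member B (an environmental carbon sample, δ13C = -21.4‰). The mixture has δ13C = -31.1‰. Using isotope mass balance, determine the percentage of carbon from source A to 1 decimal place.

δ_mix = f_A·δ_A + (1 − f_A)·δ_B  ⇒  f_A = (δ_mix − δ_B)/(δ_A − δ_B)
f_A = (-31.1 − (-21.4)) / (-40.1 − (-21.4))
f_A = -9.7 / -18.7 = 0.5187

51.9%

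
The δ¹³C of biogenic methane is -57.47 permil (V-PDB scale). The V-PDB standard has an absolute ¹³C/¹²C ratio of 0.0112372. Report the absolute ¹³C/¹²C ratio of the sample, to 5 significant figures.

R_sample = R_standard × (δ¹³C/1000 + 1)
R_sample = 0.0112372 × (-57.47/1000 + 1) = 0.0112372 × 0.942530
R_sample = 0.0105914

0.010591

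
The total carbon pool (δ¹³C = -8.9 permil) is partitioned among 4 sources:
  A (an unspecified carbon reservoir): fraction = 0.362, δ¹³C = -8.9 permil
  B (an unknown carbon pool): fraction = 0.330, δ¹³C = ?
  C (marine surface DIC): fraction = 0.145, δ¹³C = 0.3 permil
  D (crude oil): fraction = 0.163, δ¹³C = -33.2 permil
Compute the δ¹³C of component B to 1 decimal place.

-0.9 permil

Isotope mass balance: δ_bulk = Σ fᵢ·δᵢ.
-8.9 = 0.362×(-8.9) + 0.330×δ_B + 0.145×(0.3) + 0.163×(-33.2)
0.330·δ_B = -8.9 − (-8.590) = -0.310
δ_B = -0.310 / 0.330 = -0.94 permil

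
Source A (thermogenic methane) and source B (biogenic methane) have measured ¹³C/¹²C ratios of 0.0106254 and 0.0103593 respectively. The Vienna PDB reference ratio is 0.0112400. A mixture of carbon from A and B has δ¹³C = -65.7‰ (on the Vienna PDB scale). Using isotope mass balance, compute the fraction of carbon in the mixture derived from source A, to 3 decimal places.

0.535

δ_A = (0.0106254/0.0112400 − 1)×1000 = (0.945320 − 1)×1000 = -54.680‰
δ_B = (0.0103593/0.0112400 − 1)×1000 = (0.921646 − 1)×1000 = -78.354‰
f_A = (δ_mix − δ_B)/(δ_A − δ_B) = (-65.7 − (-78.354))/(-54.680 − (-78.354))
f_A = 12.654 / 23.674 = 0.5345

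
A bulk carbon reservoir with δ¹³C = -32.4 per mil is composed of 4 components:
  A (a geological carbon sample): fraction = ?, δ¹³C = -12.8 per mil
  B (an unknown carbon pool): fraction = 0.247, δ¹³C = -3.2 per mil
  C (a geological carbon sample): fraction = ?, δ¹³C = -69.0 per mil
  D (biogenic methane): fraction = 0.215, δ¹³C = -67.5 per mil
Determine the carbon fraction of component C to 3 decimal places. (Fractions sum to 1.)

Let f_C and f_A be the unknown fractions; fractions sum to 1 so f_C + f_A = 0.538.
Mass balance: Σ fᵢ·δᵢ = δ_bulk ⇒ f_C·(-69.0) + f_A·(-12.8) = -32.4 − (-15.303) = -17.097
Substitute f_A = 0.538 − f_C:
f_C·(-69.0 − -12.8) = -17.097 − 0.538×(-12.8) = -10.211
f_C = -10.211 / -56.2 = 0.1817

0.182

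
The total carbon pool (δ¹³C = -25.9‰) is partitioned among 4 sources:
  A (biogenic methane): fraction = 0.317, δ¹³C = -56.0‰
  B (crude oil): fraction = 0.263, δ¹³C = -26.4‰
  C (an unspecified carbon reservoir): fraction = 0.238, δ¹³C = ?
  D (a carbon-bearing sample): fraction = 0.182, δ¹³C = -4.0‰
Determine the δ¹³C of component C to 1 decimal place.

-2.0‰

Isotope mass balance: δ_bulk = Σ fᵢ·δᵢ.
-25.9 = 0.317×(-56.0) + 0.263×(-26.4) + 0.238×δ_C + 0.182×(-4.0)
0.238·δ_C = -25.9 − (-25.423) = -0.477
δ_C = -0.477 / 0.238 = -2.00‰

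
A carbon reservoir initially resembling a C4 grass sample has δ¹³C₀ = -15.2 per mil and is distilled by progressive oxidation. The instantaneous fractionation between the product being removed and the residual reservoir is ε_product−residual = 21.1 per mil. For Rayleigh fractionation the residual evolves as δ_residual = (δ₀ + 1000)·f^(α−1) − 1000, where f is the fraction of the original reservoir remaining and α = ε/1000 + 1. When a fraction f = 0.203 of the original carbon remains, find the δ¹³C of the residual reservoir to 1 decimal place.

Rayleigh residual: δ_res = (δ₀ + 1000)·f^(α−1) − 1000
α = ε/1000 + 1 = 1.02110, so α − 1 = 0.02110
f^(α−1) = 0.203^(0.02110) = 0.966915
δ_res = (-15.2 + 1000) × 0.966915 − 1000 = 952.218 − 1000 = -47.78 per mil

-47.8 per mil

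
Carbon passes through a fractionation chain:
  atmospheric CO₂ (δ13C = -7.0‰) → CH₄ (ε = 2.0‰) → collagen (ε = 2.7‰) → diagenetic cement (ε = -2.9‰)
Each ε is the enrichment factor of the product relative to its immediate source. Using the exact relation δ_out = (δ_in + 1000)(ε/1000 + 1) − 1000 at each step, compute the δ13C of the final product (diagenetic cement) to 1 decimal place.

step 1: δ = (-7.00 + 1000)·(2.0/1000 + 1) − 1000 = -5.01‰
step 2: δ = (-5.01 + 1000)·(2.7/1000 + 1) − 1000 = -2.33‰
step 3: δ = (-2.33 + 1000)·(-2.9/1000 + 1) − 1000 = -5.22‰

-5.2‰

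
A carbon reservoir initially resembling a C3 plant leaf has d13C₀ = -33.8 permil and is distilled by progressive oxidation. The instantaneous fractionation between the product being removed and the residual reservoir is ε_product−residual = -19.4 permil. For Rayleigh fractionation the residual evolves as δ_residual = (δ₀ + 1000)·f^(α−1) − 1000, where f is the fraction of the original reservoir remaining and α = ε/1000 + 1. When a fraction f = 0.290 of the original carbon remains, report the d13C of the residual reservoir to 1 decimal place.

-10.3 permil

Rayleigh residual: δ_res = (δ₀ + 1000)·f^(α−1) − 1000
α = ε/1000 + 1 = 0.98060, so α − 1 = -0.01940
f^(α−1) = 0.290^(-0.01940) = 1.024305
δ_res = (-33.8 + 1000) × 1.024305 − 1000 = 989.684 − 1000 = -10.32 permil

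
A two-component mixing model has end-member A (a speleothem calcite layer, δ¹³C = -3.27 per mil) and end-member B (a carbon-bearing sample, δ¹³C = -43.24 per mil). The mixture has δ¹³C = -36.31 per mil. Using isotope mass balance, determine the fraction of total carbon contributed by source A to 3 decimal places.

0.173

δ_mix = f_A·δ_A + (1 − f_A)·δ_B  ⇒  f_A = (δ_mix − δ_B)/(δ_A − δ_B)
f_A = (-36.31 − (-43.24)) / (-3.27 − (-43.24))
f_A = 6.93 / 39.97 = 0.1734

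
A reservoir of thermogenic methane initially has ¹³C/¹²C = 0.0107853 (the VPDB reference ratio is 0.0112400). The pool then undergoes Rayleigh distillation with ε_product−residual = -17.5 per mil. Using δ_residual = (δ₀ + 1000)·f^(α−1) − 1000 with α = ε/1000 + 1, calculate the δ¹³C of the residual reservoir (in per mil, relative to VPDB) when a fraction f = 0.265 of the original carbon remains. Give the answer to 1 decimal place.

δ₀ = (0.0107853/0.0112400 − 1)×1000 = (0.959546 − 1)×1000 = -40.454 per mil
α − 1 = ε/1000 = -0.0175
f^(α−1) = 0.265^(-0.0175) = 1.023513
δ_res = (-40.454 + 1000) × 1.023513 − 1000 = 982.108 − 1000 = -17.89 per mil

-17.9 per mil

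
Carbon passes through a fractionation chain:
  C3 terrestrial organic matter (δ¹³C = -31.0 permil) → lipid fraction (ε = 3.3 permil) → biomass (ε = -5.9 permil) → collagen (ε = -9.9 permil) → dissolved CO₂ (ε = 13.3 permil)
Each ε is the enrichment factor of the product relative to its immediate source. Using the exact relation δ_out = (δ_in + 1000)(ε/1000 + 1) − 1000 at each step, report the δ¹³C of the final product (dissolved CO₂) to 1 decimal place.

step 1: δ = (-31.00 + 1000)·(3.3/1000 + 1) − 1000 = -27.80 permil
step 2: δ = (-27.80 + 1000)·(-5.9/1000 + 1) − 1000 = -33.54 permil
step 3: δ = (-33.54 + 1000)·(-9.9/1000 + 1) − 1000 = -43.11 permil
step 4: δ = (-43.11 + 1000)·(13.3/1000 + 1) − 1000 = -30.38 permil

-30.4 permil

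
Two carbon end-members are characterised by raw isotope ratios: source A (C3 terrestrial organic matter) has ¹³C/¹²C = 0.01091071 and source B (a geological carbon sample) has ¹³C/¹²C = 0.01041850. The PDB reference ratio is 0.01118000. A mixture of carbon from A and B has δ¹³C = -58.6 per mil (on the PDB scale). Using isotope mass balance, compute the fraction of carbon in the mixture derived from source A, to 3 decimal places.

δ_A = (0.01091071/0.01118000 − 1)×1000 = (0.975913 − 1)×1000 = -24.087 per mil
δ_B = (0.01041850/0.01118000 − 1)×1000 = (0.931887 − 1)×1000 = -68.113 per mil
f_A = (δ_mix − δ_B)/(δ_A − δ_B) = (-58.6 − (-68.113))/(-24.087 − (-68.113))
f_A = 9.513 / 44.026 = 0.2161

0.216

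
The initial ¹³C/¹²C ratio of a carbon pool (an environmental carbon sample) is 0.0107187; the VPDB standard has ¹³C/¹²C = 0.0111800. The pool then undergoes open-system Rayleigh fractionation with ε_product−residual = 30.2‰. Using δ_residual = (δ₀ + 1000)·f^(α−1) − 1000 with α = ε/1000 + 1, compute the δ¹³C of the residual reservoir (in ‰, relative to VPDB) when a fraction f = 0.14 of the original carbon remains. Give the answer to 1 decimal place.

δ₀ = (0.0107187/0.0111800 − 1)×1000 = (0.958739 − 1)×1000 = -41.261‰
α − 1 = ε/1000 = 0.0302
f^(α−1) = 0.14^(0.0302) = 0.942352
δ_res = (-41.261 + 1000) × 0.942352 − 1000 = 903.469 − 1000 = -96.53‰

-96.5‰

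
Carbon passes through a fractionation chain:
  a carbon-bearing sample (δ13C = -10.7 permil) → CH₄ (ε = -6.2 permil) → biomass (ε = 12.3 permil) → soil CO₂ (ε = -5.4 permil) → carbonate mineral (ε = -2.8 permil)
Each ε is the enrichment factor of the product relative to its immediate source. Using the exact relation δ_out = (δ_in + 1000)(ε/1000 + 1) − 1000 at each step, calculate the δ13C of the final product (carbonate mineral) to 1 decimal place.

step 1: δ = (-10.70 + 1000)·(-6.2/1000 + 1) − 1000 = -16.83 permil
step 2: δ = (-16.83 + 1000)·(12.3/1000 + 1) − 1000 = -4.74 permil
step 3: δ = (-4.74 + 1000)·(-5.4/1000 + 1) − 1000 = -10.12 permil
step 4: δ = (-10.12 + 1000)·(-2.8/1000 + 1) − 1000 = -12.89 permil

-12.9 permil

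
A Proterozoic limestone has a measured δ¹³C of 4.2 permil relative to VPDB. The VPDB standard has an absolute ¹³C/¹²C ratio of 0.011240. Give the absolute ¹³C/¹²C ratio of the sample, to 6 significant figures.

0.0112872

R_sample = R_standard × (δ¹³C/1000 + 1)
R_sample = 0.011240 × (4.2/1000 + 1) = 0.011240 × 1.004200
R_sample = 0.0112872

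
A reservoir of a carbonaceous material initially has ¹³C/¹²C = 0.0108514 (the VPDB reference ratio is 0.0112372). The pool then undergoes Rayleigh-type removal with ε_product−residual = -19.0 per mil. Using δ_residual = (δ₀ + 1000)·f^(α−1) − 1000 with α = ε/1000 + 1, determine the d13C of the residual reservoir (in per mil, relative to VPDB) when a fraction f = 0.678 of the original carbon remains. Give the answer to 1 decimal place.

δ₀ = (0.0108514/0.0112372 − 1)×1000 = (0.965668 − 1)×1000 = -34.332 per mil
α − 1 = ε/1000 = -0.0190
f^(α−1) = 0.678^(-0.0190) = 1.007411
δ_res = (-34.332 + 1000) × 1.007411 − 1000 = 972.824 − 1000 = -27.18 per mil

-27.2 per mil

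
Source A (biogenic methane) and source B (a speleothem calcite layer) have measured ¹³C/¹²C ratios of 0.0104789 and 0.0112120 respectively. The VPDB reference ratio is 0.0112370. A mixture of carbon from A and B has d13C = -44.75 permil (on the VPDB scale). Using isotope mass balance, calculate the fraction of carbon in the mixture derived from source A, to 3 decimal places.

δ_A = (0.0104789/0.0112370 − 1)×1000 = (0.932535 − 1)×1000 = -67.465 permil
δ_B = (0.0112120/0.0112370 − 1)×1000 = (0.997775 − 1)×1000 = -2.225 permil
f_A = (δ_mix − δ_B)/(δ_A − δ_B) = (-44.75 − (-2.225))/(-67.465 − (-2.225))
f_A = -42.525 / -65.240 = 0.6518

0.652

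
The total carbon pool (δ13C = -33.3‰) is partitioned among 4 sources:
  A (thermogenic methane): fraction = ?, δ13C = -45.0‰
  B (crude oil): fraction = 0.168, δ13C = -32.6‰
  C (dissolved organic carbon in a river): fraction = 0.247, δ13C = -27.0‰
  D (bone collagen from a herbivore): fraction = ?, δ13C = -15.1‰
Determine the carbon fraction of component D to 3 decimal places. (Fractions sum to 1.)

Let f_D and f_A be the unknown fractions; fractions sum to 1 so f_D + f_A = 0.585.
Mass balance: Σ fᵢ·δᵢ = δ_bulk ⇒ f_D·(-15.1) + f_A·(-45.0) = -33.3 − (-12.146) = -21.154
Substitute f_A = 0.585 − f_D:
f_D·(-15.1 − -45.0) = -21.154 − 0.585×(-45.0) = 5.171
f_D = 5.171 / 29.9 = 0.1729

0.173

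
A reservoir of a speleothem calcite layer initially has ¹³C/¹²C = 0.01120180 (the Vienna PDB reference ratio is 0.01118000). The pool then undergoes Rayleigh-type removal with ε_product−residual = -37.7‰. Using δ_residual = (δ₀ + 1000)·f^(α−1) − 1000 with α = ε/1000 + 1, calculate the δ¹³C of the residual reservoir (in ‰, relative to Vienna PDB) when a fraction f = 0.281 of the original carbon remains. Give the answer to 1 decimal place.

51.1‰

δ₀ = (0.01120180/0.01118000 − 1)×1000 = (1.001950 − 1)×1000 = 1.950‰
α − 1 = ε/1000 = -0.0377
f^(α−1) = 0.281^(-0.0377) = 1.049020
δ_res = (1.950 + 1000) × 1.049020 − 1000 = 1051.066 − 1000 = 51.07‰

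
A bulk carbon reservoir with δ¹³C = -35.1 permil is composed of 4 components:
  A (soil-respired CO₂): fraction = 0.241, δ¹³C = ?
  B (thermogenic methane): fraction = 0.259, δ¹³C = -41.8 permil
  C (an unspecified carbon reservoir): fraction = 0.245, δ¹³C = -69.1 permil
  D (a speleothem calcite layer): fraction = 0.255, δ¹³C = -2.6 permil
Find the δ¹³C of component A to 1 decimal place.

Isotope mass balance: δ_bulk = Σ fᵢ·δᵢ.
-35.1 = 0.241×δ_A + 0.259×(-41.8) + 0.245×(-69.1) + 0.255×(-2.6)
0.241·δ_A = -35.1 − (-28.419) = -6.681
δ_A = -6.681 / 0.241 = -27.72 permil

-27.7 permil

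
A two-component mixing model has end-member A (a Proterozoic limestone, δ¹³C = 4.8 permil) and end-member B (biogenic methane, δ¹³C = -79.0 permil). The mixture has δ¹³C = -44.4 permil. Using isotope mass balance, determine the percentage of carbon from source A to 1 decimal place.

41.3%

δ_mix = f_A·δ_A + (1 − f_A)·δ_B  ⇒  f_A = (δ_mix − δ_B)/(δ_A − δ_B)
f_A = (-44.4 − (-79.0)) / (4.8 − (-79.0))
f_A = 34.6 / 83.8 = 0.4129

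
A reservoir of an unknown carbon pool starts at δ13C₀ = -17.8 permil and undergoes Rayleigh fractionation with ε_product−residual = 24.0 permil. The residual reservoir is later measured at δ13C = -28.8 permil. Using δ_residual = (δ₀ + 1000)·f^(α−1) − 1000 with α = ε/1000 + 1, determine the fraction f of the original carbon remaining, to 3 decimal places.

0.625

α − 1 = ε/1000 = 0.0240
(δ_res + 1000)/(δ₀ + 1000) = (-28.8 + 1000)/(-17.8 + 1000) = 971.2/982.2 = 0.988801
f = 0.988801^(1/0.0240) = exp(ln(0.988801)/0.0240) = exp(-0.01126/0.0240)
f = exp(-0.4693) = 0.6255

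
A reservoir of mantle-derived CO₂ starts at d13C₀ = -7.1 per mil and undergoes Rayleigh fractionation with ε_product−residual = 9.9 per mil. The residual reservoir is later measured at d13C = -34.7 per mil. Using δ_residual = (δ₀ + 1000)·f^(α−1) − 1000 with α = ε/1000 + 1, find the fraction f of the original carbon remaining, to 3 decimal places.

0.058

α − 1 = ε/1000 = 0.0099
(δ_res + 1000)/(δ₀ + 1000) = (-34.7 + 1000)/(-7.1 + 1000) = 965.3/992.9 = 0.972203
f = 0.972203^(1/0.0099) = exp(ln(0.972203)/0.0099) = exp(-0.02819/0.0099)
f = exp(-2.8476) = 0.0580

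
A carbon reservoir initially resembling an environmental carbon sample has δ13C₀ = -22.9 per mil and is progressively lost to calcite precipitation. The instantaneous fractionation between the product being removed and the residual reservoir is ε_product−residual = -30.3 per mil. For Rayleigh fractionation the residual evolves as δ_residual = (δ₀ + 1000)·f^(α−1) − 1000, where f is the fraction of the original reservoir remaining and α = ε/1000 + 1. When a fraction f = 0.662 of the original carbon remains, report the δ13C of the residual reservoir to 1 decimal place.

-10.6 per mil

Rayleigh residual: δ_res = (δ₀ + 1000)·f^(α−1) − 1000
α = ε/1000 + 1 = 0.96970, so α − 1 = -0.03030
f^(α−1) = 0.662^(-0.03030) = 1.012577
δ_res = (-22.9 + 1000) × 1.012577 − 1000 = 989.389 − 1000 = -10.61 per mil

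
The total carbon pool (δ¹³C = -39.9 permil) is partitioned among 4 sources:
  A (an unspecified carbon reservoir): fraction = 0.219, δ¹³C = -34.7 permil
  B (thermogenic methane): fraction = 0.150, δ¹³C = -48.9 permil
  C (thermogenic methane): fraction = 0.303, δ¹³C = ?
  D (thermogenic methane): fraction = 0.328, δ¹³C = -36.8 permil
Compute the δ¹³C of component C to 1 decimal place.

Isotope mass balance: δ_bulk = Σ fᵢ·δᵢ.
-39.9 = 0.219×(-34.7) + 0.150×(-48.9) + 0.303×δ_C + 0.328×(-36.8)
0.303·δ_C = -39.9 − (-27.005) = -12.895
δ_C = -12.895 / 0.303 = -42.56 permil

-42.6 permil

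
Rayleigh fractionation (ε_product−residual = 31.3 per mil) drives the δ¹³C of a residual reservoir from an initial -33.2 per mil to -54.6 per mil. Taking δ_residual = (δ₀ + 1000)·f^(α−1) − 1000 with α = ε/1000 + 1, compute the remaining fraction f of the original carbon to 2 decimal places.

α − 1 = ε/1000 = 0.0313
(δ_res + 1000)/(δ₀ + 1000) = (-54.6 + 1000)/(-33.2 + 1000) = 945.4/966.8 = 0.977865
f = 0.977865^(1/0.0313) = exp(ln(0.977865)/0.0313) = exp(-0.02238/0.0313)
f = exp(-0.7151) = 0.4891

0.49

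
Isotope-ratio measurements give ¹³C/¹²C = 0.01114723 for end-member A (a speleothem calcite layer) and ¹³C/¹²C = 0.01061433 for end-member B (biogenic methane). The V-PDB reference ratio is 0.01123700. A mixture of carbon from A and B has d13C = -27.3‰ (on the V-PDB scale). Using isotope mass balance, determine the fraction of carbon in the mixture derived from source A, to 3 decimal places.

δ_A = (0.01114723/0.01123700 − 1)×1000 = (0.992011 − 1)×1000 = -7.989‰
δ_B = (0.01061433/0.01123700 − 1)×1000 = (0.944588 − 1)×1000 = -55.412‰
f_A = (δ_mix − δ_B)/(δ_A − δ_B) = (-27.3 − (-55.412))/(-7.989 − (-55.412))
f_A = 28.112 / 47.424 = 0.5928

0.593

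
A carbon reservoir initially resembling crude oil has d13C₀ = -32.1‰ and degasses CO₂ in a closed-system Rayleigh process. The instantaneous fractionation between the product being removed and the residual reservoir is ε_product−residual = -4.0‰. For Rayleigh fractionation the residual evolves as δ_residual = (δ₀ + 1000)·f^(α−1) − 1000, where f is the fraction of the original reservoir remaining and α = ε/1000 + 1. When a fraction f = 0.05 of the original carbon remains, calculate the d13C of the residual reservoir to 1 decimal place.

-20.4‰

Rayleigh residual: δ_res = (δ₀ + 1000)·f^(α−1) − 1000
α = ε/1000 + 1 = 0.99600, so α − 1 = -0.00400
f^(α−1) = 0.05^(-0.00400) = 1.012055
δ_res = (-32.1 + 1000) × 1.012055 − 1000 = 979.568 − 1000 = -20.43‰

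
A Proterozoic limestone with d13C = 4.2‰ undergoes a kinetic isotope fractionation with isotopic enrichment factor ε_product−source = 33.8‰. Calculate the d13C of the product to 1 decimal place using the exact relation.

Exactly, δ_product = (δ_source + 1000)·(ε/1000 + 1) − 1000.
δ_product = (4.2 + 1000) × (33.8/1000 + 1) − 1000
δ_product = 38.14‰

38.1‰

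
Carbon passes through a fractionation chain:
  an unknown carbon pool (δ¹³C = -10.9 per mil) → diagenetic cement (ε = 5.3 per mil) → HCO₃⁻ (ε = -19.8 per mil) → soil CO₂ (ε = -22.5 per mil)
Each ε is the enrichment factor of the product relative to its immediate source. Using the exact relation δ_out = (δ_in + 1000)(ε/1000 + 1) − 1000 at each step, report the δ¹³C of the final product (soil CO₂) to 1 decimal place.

-47.3 per mil

step 1: δ = (-10.90 + 1000)·(5.3/1000 + 1) − 1000 = -5.66 per mil
step 2: δ = (-5.66 + 1000)·(-19.8/1000 + 1) − 1000 = -25.35 per mil
step 3: δ = (-25.35 + 1000)·(-22.5/1000 + 1) − 1000 = -47.28 per mil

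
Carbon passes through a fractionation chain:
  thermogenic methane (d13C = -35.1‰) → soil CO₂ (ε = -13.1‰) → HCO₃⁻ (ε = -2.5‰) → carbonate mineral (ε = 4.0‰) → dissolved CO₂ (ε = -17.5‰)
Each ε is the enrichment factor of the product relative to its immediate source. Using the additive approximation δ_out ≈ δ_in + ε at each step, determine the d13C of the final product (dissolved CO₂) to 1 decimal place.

step 1: δ ≈ -35.1 + (-13.1) = -48.2‰
step 2: δ ≈ -48.2 + (-2.5) = -50.7‰
step 3: δ ≈ -50.7 + (4.0) = -46.7‰
step 4: δ ≈ -46.7 + (-17.5) = -64.2‰

-64.2‰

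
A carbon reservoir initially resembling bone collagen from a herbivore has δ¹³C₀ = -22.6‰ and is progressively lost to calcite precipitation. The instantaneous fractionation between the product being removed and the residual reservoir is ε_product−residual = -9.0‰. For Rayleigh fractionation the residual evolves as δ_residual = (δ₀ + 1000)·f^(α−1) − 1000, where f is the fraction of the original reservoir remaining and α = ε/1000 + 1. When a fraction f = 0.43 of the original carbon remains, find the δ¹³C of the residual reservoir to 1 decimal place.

-15.1‰

Rayleigh residual: δ_res = (δ₀ + 1000)·f^(α−1) − 1000
α = ε/1000 + 1 = 0.99100, so α − 1 = -0.00900
f^(α−1) = 0.43^(-0.00900) = 1.007625
δ_res = (-22.6 + 1000) × 1.007625 − 1000 = 984.852 − 1000 = -15.15‰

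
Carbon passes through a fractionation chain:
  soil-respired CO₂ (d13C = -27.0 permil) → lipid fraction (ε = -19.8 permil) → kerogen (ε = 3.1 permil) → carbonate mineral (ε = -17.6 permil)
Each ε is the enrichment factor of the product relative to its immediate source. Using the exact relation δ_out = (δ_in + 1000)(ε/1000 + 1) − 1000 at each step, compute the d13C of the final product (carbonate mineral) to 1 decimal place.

-60.1 permil

step 1: δ = (-27.00 + 1000)·(-19.8/1000 + 1) − 1000 = -46.27 permil
step 2: δ = (-46.27 + 1000)·(3.1/1000 + 1) − 1000 = -43.31 permil
step 3: δ = (-43.31 + 1000)·(-17.6/1000 + 1) − 1000 = -60.15 permil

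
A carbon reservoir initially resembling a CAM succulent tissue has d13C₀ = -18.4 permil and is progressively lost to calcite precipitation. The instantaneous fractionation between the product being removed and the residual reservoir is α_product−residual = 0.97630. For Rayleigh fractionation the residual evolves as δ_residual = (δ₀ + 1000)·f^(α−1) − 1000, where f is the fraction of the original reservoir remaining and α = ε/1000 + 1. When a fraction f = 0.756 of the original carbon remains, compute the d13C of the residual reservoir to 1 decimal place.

Rayleigh residual: δ_res = (δ₀ + 1000)·f^(α−1) − 1000
α − 1 = -0.02370
f^(α−1) = 0.756^(-0.02370) = 1.006651
δ_res = (-18.4 + 1000) × 1.006651 − 1000 = 988.129 − 1000 = -11.87 permil

-11.9 permil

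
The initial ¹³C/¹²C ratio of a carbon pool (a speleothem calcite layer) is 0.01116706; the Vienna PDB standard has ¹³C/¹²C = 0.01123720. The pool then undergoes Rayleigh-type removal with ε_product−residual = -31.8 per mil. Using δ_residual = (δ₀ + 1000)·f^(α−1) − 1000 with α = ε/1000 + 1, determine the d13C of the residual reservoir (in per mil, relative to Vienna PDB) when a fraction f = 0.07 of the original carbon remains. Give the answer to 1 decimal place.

δ₀ = (0.01116706/0.01123720 − 1)×1000 = (0.993758 − 1)×1000 = -6.242 per mil
α − 1 = ε/1000 = -0.0318
f^(α−1) = 0.07^(-0.0318) = 1.088243
δ_res = (-6.242 + 1000) × 1.088243 − 1000 = 1081.450 − 1000 = 81.45 per mil

81.5 per mil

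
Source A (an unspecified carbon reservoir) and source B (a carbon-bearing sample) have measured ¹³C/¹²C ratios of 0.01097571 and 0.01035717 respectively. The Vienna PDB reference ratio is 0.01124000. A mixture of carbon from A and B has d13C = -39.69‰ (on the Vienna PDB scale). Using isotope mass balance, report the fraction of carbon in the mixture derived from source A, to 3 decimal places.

0.706

δ_A = (0.01097571/0.01124000 − 1)×1000 = (0.976487 − 1)×1000 = -23.513‰
δ_B = (0.01035717/0.01124000 − 1)×1000 = (0.921456 − 1)×1000 = -78.544‰
f_A = (δ_mix − δ_B)/(δ_A − δ_B) = (-39.69 − (-78.544))/(-23.513 − (-78.544))
f_A = 38.854 / 55.030 = 0.7060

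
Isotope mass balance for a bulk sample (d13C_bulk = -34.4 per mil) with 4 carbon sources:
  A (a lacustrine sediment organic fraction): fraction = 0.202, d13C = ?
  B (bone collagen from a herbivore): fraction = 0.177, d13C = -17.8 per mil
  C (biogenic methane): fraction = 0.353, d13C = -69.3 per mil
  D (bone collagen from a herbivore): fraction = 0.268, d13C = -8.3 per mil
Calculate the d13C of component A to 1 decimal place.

Isotope mass balance: δ_bulk = Σ fᵢ·δᵢ.
-34.4 = 0.202×δ_A + 0.177×(-17.8) + 0.353×(-69.3) + 0.268×(-8.3)
0.202·δ_A = -34.4 − (-29.838) = -4.562
δ_A = -4.562 / 0.202 = -22.58 per mil

-22.6 per mil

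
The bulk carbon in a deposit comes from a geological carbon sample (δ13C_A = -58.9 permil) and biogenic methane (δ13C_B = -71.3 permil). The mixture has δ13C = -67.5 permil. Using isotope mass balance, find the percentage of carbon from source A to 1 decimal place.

30.6%

δ_mix = f_A·δ_A + (1 − f_A)·δ_B  ⇒  f_A = (δ_mix − δ_B)/(δ_A − δ_B)
f_A = (-67.5 − (-71.3)) / (-58.9 − (-71.3))
f_A = 3.8 / 12.4 = 0.3065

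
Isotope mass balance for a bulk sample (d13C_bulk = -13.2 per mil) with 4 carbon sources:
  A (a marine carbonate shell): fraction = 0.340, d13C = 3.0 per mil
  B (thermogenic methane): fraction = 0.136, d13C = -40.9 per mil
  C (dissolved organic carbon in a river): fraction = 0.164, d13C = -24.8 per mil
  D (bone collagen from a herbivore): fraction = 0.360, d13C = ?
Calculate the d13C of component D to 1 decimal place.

Isotope mass balance: δ_bulk = Σ fᵢ·δᵢ.
-13.2 = 0.340×(3.0) + 0.136×(-40.9) + 0.164×(-24.8) + 0.360×δ_D
0.360·δ_D = -13.2 − (-8.610) = -4.590
δ_D = -4.590 / 0.360 = -12.75 per mil

-12.8 per mil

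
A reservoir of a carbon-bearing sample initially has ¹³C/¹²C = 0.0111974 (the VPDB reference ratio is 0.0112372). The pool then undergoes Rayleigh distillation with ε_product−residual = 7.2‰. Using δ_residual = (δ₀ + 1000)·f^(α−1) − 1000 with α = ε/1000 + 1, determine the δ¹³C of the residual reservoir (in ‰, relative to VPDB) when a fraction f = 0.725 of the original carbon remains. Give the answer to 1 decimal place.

-5.8‰

δ₀ = (0.0111974/0.0112372 − 1)×1000 = (0.996458 − 1)×1000 = -3.542‰
α − 1 = ε/1000 = 0.0072
f^(α−1) = 0.725^(0.0072) = 0.997687
δ_res = (-3.542 + 1000) × 0.997687 − 1000 = 994.154 − 1000 = -5.85‰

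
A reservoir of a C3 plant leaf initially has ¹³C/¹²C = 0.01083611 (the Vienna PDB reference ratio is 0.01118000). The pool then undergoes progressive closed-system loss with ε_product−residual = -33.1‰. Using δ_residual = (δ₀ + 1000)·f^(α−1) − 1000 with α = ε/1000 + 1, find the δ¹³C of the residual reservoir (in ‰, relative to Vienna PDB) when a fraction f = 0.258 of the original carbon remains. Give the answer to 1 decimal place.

13.7‰

δ₀ = (0.01083611/0.01118000 − 1)×1000 = (0.969241 − 1)×1000 = -30.759‰
α − 1 = ε/1000 = -0.0331
f^(α−1) = 0.258^(-0.0331) = 1.045864
δ_res = (-30.759 + 1000) × 1.045864 − 1000 = 1013.694 − 1000 = 13.69‰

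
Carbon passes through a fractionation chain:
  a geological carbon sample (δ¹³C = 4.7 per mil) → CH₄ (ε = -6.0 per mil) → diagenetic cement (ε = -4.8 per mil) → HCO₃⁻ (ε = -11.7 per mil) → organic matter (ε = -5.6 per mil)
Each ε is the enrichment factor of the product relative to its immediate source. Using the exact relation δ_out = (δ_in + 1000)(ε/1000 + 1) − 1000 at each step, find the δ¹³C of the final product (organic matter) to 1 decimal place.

-23.3 per mil

step 1: δ = (4.70 + 1000)·(-6.0/1000 + 1) − 1000 = -1.33 per mil
step 2: δ = (-1.33 + 1000)·(-4.8/1000 + 1) − 1000 = -6.12 per mil
step 3: δ = (-6.12 + 1000)·(-11.7/1000 + 1) − 1000 = -17.75 per mil
step 4: δ = (-17.75 + 1000)·(-5.6/1000 + 1) − 1000 = -23.25 per mil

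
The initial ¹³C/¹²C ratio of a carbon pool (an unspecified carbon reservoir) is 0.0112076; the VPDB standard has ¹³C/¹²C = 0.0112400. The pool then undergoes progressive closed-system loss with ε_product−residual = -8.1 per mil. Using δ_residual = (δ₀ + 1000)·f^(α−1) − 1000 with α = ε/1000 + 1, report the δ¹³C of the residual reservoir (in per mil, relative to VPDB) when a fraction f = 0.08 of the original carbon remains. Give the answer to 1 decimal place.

17.7 per mil

δ₀ = (0.0112076/0.0112400 − 1)×1000 = (0.997117 − 1)×1000 = -2.883 per mil
α − 1 = ε/1000 = -0.0081
f^(α−1) = 0.08^(-0.0081) = 1.020669
δ_res = (-2.883 + 1000) × 1.020669 − 1000 = 1017.727 − 1000 = 17.73 per mil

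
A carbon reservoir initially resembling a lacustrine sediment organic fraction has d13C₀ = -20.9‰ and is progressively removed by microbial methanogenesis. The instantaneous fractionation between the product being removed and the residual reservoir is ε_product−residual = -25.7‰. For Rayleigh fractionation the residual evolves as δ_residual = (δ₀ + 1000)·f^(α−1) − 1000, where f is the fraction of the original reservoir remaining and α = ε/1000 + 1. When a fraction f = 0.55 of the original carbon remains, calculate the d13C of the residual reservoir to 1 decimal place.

Rayleigh residual: δ_res = (δ₀ + 1000)·f^(α−1) − 1000
α = ε/1000 + 1 = 0.97430, so α − 1 = -0.02570
f^(α−1) = 0.55^(-0.02570) = 1.015483
δ_res = (-20.9 + 1000) × 1.015483 − 1000 = 994.259 − 1000 = -5.74‰

-5.7‰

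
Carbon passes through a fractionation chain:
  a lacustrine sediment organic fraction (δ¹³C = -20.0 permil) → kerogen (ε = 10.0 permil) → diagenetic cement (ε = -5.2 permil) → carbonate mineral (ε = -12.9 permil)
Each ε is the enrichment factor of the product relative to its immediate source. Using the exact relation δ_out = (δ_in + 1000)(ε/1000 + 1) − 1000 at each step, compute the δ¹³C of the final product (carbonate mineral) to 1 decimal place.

-28.0 permil

step 1: δ = (-20.00 + 1000)·(10.0/1000 + 1) − 1000 = -10.20 permil
step 2: δ = (-10.20 + 1000)·(-5.2/1000 + 1) − 1000 = -15.35 permil
step 3: δ = (-15.35 + 1000)·(-12.9/1000 + 1) − 1000 = -28.05 permil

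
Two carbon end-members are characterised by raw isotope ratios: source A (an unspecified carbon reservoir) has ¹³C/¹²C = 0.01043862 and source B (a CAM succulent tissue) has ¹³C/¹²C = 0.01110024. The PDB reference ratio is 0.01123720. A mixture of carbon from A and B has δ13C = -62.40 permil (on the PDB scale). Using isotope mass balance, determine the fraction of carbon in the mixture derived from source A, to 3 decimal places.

δ_A = (0.01043862/0.01123720 − 1)×1000 = (0.928934 − 1)×1000 = -71.066 permil
δ_B = (0.01110024/0.01123720 − 1)×1000 = (0.987812 − 1)×1000 = -12.188 permil
f_A = (δ_mix − δ_B)/(δ_A − δ_B) = (-62.40 − (-12.188))/(-71.066 − (-12.188))
f_A = -50.212 / -58.878 = 0.8528

0.853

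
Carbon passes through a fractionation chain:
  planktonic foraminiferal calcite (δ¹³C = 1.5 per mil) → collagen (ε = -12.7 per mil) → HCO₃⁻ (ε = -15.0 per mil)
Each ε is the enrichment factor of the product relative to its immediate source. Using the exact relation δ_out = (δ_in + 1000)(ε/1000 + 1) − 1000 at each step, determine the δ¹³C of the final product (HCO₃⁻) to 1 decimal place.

step 1: δ = (1.50 + 1000)·(-12.7/1000 + 1) − 1000 = -11.22 per mil
step 2: δ = (-11.22 + 1000)·(-15.0/1000 + 1) − 1000 = -26.05 per mil

-26.1 per mil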